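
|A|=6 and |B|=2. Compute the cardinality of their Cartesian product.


|A × B| = |A| × |B|
= 6 × 2
= 12

|A × B| = 12


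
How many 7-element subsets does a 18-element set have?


C(n,k) = n! / (k!(n-k)!)
C(18,7) = 18! / (7!11!)
= 31824

C(18,7) = 31824


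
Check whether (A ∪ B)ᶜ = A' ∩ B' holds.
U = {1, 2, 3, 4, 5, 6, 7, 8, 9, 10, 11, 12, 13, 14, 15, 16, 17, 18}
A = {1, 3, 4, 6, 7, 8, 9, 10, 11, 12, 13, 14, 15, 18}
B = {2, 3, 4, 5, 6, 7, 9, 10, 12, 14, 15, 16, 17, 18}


LHS: A ∪ B = {1, 2, 3, 4, 5, 6, 7, 8, 9, 10, 11, 12, 13, 14, 15, 16, 17, 18}
(A ∪ B)' = U \ (A ∪ B) = ∅
A' = {2, 5, 16, 17}, B' = {1, 8, 11, 13}
Claimed RHS: A' ∩ B' = ∅
Identity is VALID: LHS = RHS = ∅ ✓

Identity is valid. (A ∪ B)' = A' ∩ B' = ∅


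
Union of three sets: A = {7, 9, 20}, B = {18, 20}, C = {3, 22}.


A ∪ B = {7, 9, 18, 20}
(A ∪ B) ∪ C = {3, 7, 9, 18, 20, 22}

A ∪ B ∪ C = {3, 7, 9, 18, 20, 22}


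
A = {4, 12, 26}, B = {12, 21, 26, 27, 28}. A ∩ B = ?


A ∩ B = elements in both A and B
A = {4, 12, 26}
B = {12, 21, 26, 27, 28}
A ∩ B = {12, 26}

A ∩ B = {12, 26}


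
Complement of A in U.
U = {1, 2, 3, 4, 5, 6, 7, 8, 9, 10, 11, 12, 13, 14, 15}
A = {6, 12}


Aᶜ = U \ A = elements in U but not in A
U = {1, 2, 3, 4, 5, 6, 7, 8, 9, 10, 11, 12, 13, 14, 15}
A = {6, 12}
Aᶜ = {1, 2, 3, 4, 5, 7, 8, 9, 10, 11, 13, 14, 15}

Aᶜ = {1, 2, 3, 4, 5, 7, 8, 9, 10, 11, 13, 14, 15}


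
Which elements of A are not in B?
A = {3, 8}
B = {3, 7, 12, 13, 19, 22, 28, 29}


A \ B = elements in A but not in B
A = {3, 8}
B = {3, 7, 12, 13, 19, 22, 28, 29}
Remove from A any elements in B
A \ B = {8}

A \ B = {8}


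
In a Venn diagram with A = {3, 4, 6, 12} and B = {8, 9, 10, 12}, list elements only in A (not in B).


A = {3, 4, 6, 12}
B = {8, 9, 10, 12}
Region: only in A (not in B)
Elements: {3, 4, 6}

Elements only in A (not in B): {3, 4, 6}


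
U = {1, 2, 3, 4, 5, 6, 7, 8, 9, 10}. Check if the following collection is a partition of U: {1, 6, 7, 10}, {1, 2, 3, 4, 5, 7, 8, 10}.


A partition requires: (1) non-empty parts, (2) pairwise disjoint, (3) union = U
Parts: {1, 6, 7, 10}, {1, 2, 3, 4, 5, 7, 8, 10}
Union of parts: {1, 2, 3, 4, 5, 6, 7, 8, 10}
U = {1, 2, 3, 4, 5, 6, 7, 8, 9, 10}
All non-empty? True
Pairwise disjoint? False
Covers U? False

No, not a valid partition


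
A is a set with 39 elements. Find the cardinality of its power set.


Number of subsets = 2^n
= 2^39
= 549755813888

|P(A)| = 549755813888


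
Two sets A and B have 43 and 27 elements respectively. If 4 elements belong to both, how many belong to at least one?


|A ∪ B| = |A| + |B| - |A ∩ B|
= 43 + 27 - 4
= 66

|A ∪ B| = 66


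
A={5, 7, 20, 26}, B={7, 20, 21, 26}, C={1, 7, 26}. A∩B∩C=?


A ∩ B = {7, 20, 26}
(A ∩ B) ∩ C = {7, 26}

A ∩ B ∩ C = {7, 26}


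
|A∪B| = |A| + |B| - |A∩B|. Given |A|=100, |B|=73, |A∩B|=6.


|A ∪ B| = |A| + |B| - |A ∩ B|
= 100 + 73 - 6
= 167

|A ∪ B| = 167


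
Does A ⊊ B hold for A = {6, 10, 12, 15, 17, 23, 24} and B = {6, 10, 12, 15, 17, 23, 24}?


A ⊂ B requires: A ⊆ B AND A ≠ B.
A ⊆ B? Yes
A = B? Yes
A = B, so A is not a PROPER subset.

No, A is not a proper subset of B


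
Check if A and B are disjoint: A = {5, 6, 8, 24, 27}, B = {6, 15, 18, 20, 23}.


Disjoint means A ∩ B = ∅.
A ∩ B = {6}
A ∩ B ≠ ∅, so A and B are NOT disjoint.

No, A and B are not disjoint (A ∩ B = {6})


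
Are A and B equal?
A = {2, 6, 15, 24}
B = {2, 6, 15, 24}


Two sets are equal iff they have exactly the same elements.
A = {2, 6, 15, 24}
B = {2, 6, 15, 24}
Same elements → A = B

Yes, A = B


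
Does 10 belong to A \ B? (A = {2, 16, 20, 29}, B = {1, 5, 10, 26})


A = {2, 16, 20, 29}, B = {1, 5, 10, 26}
A \ B = elements in A but not in B
A \ B = {2, 16, 20, 29}
Checking if 10 ∈ A \ B
10 is not in A \ B → False

10 ∉ A \ B


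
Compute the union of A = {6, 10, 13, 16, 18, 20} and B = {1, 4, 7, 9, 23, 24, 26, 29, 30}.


A ∪ B = all elements in A or B (or both)
A = {6, 10, 13, 16, 18, 20}
B = {1, 4, 7, 9, 23, 24, 26, 29, 30}
A ∪ B = {1, 4, 6, 7, 9, 10, 13, 16, 18, 20, 23, 24, 26, 29, 30}

A ∪ B = {1, 4, 6, 7, 9, 10, 13, 16, 18, 20, 23, 24, 26, 29, 30}


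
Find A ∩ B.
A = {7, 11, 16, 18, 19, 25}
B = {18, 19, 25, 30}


A ∩ B = elements in both A and B
A = {7, 11, 16, 18, 19, 25}
B = {18, 19, 25, 30}
A ∩ B = {18, 19, 25}

A ∩ B = {18, 19, 25}


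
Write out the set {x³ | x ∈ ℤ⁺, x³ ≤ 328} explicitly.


Checking each candidate:
Condition: positive perfect cubes ≤ 328
Result = {1, 8, 27, 64, 125, 216}

{1, 8, 27, 64, 125, 216}


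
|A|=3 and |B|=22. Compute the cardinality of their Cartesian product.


|A × B| = |A| × |B|
= 3 × 22
= 66

|A × B| = 66


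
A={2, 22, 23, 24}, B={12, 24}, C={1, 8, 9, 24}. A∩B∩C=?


A ∩ B = {24}
(A ∩ B) ∩ C = {24}

A ∩ B ∩ C = {24}


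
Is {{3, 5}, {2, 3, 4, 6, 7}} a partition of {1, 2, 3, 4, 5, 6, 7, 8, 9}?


A partition requires: (1) non-empty parts, (2) pairwise disjoint, (3) union = U
Parts: {3, 5}, {2, 3, 4, 6, 7}
Union of parts: {2, 3, 4, 5, 6, 7}
U = {1, 2, 3, 4, 5, 6, 7, 8, 9}
All non-empty? True
Pairwise disjoint? False
Covers U? False

No, not a valid partition


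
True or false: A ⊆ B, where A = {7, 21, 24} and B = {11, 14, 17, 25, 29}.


A ⊆ B means every element of A is in B.
Elements in A not in B: {7, 21, 24}
So A ⊄ B.

No, A ⊄ B


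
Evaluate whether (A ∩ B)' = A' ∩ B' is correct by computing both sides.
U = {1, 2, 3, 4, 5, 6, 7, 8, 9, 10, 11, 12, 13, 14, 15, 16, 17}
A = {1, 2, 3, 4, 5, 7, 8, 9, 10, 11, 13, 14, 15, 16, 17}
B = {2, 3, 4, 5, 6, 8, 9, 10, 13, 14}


LHS: A ∩ B = {2, 3, 4, 5, 8, 9, 10, 13, 14}
(A ∩ B)' = U \ (A ∩ B) = {1, 6, 7, 11, 12, 15, 16, 17}
A' = {6, 12}, B' = {1, 7, 11, 12, 15, 16, 17}
Claimed RHS: A' ∩ B' = {12}
Identity is INVALID: LHS = {1, 6, 7, 11, 12, 15, 16, 17} but the RHS claimed here equals {12}. The correct form is (A ∩ B)' = A' ∪ B'.

Identity is invalid: (A ∩ B)' = {1, 6, 7, 11, 12, 15, 16, 17} but A' ∩ B' = {12}. The correct De Morgan law is (A ∩ B)' = A' ∪ B'.


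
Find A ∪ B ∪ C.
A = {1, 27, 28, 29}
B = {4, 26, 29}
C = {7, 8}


A ∪ B = {1, 4, 26, 27, 28, 29}
(A ∪ B) ∪ C = {1, 4, 7, 8, 26, 27, 28, 29}

A ∪ B ∪ C = {1, 4, 7, 8, 26, 27, 28, 29}


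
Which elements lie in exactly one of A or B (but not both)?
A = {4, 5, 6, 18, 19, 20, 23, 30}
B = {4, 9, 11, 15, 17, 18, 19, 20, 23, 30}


A △ B = (A \ B) ∪ (B \ A) = elements in exactly one of A or B
A \ B = {5, 6}
B \ A = {9, 11, 15, 17}
A △ B = {5, 6, 9, 11, 15, 17}

A △ B = {5, 6, 9, 11, 15, 17}


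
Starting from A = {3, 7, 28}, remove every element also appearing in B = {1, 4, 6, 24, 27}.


A \ B = elements in A but not in B
A = {3, 7, 28}
B = {1, 4, 6, 24, 27}
Remove from A any elements in B
A \ B = {3, 7, 28}

A \ B = {3, 7, 28}


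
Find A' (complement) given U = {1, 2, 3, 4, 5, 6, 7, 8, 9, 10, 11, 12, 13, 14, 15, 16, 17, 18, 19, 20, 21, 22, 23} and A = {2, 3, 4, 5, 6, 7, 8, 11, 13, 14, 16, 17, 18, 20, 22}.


Aᶜ = U \ A = elements in U but not in A
U = {1, 2, 3, 4, 5, 6, 7, 8, 9, 10, 11, 12, 13, 14, 15, 16, 17, 18, 19, 20, 21, 22, 23}
A = {2, 3, 4, 5, 6, 7, 8, 11, 13, 14, 16, 17, 18, 20, 22}
Aᶜ = {1, 9, 10, 12, 15, 19, 21, 23}

Aᶜ = {1, 9, 10, 12, 15, 19, 21, 23}


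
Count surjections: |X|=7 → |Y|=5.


n = |X| = 7, k = |Y| = 5. Surjections via inclusion-exclusion:
S(n,k) = Σ(-1)^i × C(k,i) × (k-i)^n, i=0 to k
i=0: (-1)^0×C(5,0)×5^7 = 78125
i=1: (-1)^1×C(5,1)×4^7 = -81920
i=2: (-1)^2×C(5,2)×3^7 = 21870
i=3: (-1)^3×C(5,3)×2^7 = -1280
i=4: (-1)^4×C(5,4)×1^7 = 5
i=5: (-1)^5×C(5,5)×0^7 = 0
Total = 16800

Number of surjections = 16800


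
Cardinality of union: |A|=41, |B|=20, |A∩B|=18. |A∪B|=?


|A ∪ B| = |A| + |B| - |A ∩ B|
= 41 + 20 - 18
= 43

|A ∪ B| = 43


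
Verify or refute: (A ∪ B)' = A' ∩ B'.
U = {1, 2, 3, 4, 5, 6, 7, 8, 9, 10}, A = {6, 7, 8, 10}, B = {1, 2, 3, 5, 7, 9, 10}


LHS: A ∪ B = {1, 2, 3, 5, 6, 7, 8, 9, 10}
(A ∪ B)' = U \ (A ∪ B) = {4}
A' = {1, 2, 3, 4, 5, 9}, B' = {4, 6, 8}
Claimed RHS: A' ∩ B' = {4}
Identity is VALID: LHS = RHS = {4} ✓

Identity is valid. (A ∪ B)' = A' ∩ B' = {4}


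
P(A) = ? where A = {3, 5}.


|A| = 2, so |P(A)| = 2^2 = 4
Enumerate subsets by cardinality (0 to 2):
∅, {3}, {5}, {3, 5}

P(A) has 4 subsets: ∅, {3}, {5}, {3, 5}


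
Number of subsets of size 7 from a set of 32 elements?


C(n,k) = n! / (k!(n-k)!)
C(32,7) = 32! / (7!25!)
= 3365856

C(32,7) = 3365856


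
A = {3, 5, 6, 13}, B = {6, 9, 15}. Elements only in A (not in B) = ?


A = {3, 5, 6, 13}
B = {6, 9, 15}
Region: only in A (not in B)
Elements: {3, 5, 13}

Elements only in A (not in B): {3, 5, 13}


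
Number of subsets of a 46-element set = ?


Number of subsets = 2^n
= 2^46
= 70368744177664

|P(A)| = 70368744177664


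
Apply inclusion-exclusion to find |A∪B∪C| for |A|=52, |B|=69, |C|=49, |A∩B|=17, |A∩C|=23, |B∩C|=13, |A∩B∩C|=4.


|A∪B∪C| = |A|+|B|+|C| - |A∩B|-|A∩C|-|B∩C| + |A∩B∩C|
= 52+69+49 - 17-23-13 + 4
= 170 - 53 + 4
= 121

|A ∪ B ∪ C| = 121


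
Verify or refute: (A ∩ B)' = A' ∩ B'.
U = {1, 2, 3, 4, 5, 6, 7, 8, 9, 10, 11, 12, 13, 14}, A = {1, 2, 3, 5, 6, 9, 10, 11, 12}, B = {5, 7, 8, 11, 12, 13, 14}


LHS: A ∩ B = {5, 11, 12}
(A ∩ B)' = U \ (A ∩ B) = {1, 2, 3, 4, 6, 7, 8, 9, 10, 13, 14}
A' = {4, 7, 8, 13, 14}, B' = {1, 2, 3, 4, 6, 9, 10}
Claimed RHS: A' ∩ B' = {4}
Identity is INVALID: LHS = {1, 2, 3, 4, 6, 7, 8, 9, 10, 13, 14} but the RHS claimed here equals {4}. The correct form is (A ∩ B)' = A' ∪ B'.

Identity is invalid: (A ∩ B)' = {1, 2, 3, 4, 6, 7, 8, 9, 10, 13, 14} but A' ∩ B' = {4}. The correct De Morgan law is (A ∩ B)' = A' ∪ B'.


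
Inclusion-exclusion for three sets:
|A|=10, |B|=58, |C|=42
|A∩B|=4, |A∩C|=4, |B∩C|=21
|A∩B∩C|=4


|A∪B∪C| = |A|+|B|+|C| - |A∩B|-|A∩C|-|B∩C| + |A∩B∩C|
= 10+58+42 - 4-4-21 + 4
= 110 - 29 + 4
= 85

|A ∪ B ∪ C| = 85


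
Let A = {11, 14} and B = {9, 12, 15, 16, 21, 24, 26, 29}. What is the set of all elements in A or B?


A ∪ B = all elements in A or B (or both)
A = {11, 14}
B = {9, 12, 15, 16, 21, 24, 26, 29}
A ∪ B = {9, 11, 12, 14, 15, 16, 21, 24, 26, 29}

A ∪ B = {9, 11, 12, 14, 15, 16, 21, 24, 26, 29}


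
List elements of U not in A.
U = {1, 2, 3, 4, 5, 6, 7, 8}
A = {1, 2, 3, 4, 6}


Aᶜ = U \ A = elements in U but not in A
U = {1, 2, 3, 4, 5, 6, 7, 8}
A = {1, 2, 3, 4, 6}
Aᶜ = {5, 7, 8}

Aᶜ = {5, 7, 8}


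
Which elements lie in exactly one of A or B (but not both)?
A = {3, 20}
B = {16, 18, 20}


A △ B = (A \ B) ∪ (B \ A) = elements in exactly one of A or B
A \ B = {3}
B \ A = {16, 18}
A △ B = {3, 16, 18}

A △ B = {3, 16, 18}


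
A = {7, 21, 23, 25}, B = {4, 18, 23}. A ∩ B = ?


A ∩ B = elements in both A and B
A = {7, 21, 23, 25}
B = {4, 18, 23}
A ∩ B = {23}

A ∩ B = {23}


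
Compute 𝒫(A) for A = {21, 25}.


|A| = 2, so |P(A)| = 2^2 = 4
Enumerate subsets by cardinality (0 to 2):
∅, {21}, {25}, {21, 25}

P(A) has 4 subsets: ∅, {21}, {25}, {21, 25}


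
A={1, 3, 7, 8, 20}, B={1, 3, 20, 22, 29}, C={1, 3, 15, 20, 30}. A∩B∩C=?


A ∩ B = {1, 3, 20}
(A ∩ B) ∩ C = {1, 3, 20}

A ∩ B ∩ C = {1, 3, 20}


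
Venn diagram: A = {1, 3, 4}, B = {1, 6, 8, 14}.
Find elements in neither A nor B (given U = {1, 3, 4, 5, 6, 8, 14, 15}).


A = {1, 3, 4}
B = {1, 6, 8, 14}
Region: in neither A nor B (given U = {1, 3, 4, 5, 6, 8, 14, 15})
Elements: {5, 15}

Elements in neither A nor B (given U = {1, 3, 4, 5, 6, 8, 14, 15}): {5, 15}


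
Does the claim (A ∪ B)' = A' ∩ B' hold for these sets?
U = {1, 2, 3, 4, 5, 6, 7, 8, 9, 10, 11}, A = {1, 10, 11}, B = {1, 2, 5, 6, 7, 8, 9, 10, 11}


LHS: A ∪ B = {1, 2, 5, 6, 7, 8, 9, 10, 11}
(A ∪ B)' = U \ (A ∪ B) = {3, 4}
A' = {2, 3, 4, 5, 6, 7, 8, 9}, B' = {3, 4}
Claimed RHS: A' ∩ B' = {3, 4}
Identity is VALID: LHS = RHS = {3, 4} ✓

Identity is valid. (A ∪ B)' = A' ∩ B' = {3, 4}


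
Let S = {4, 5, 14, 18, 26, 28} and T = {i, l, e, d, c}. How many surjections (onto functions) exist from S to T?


n = |S| = 6, k = |T| = 5. Surjections via inclusion-exclusion:
S(n,k) = Σ(-1)^i × C(k,i) × (k-i)^n, i=0 to k
i=0: (-1)^0×C(5,0)×5^6 = 15625
i=1: (-1)^1×C(5,1)×4^6 = -20480
i=2: (-1)^2×C(5,2)×3^6 = 7290
i=3: (-1)^3×C(5,3)×2^6 = -640
i=4: (-1)^4×C(5,4)×1^6 = 5
i=5: (-1)^5×C(5,5)×0^6 = 0
Total = 1800

Number of surjections = 1800


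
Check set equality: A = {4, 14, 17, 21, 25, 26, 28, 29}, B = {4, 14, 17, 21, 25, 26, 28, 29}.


Two sets are equal iff they have exactly the same elements.
A = {4, 14, 17, 21, 25, 26, 28, 29}
B = {4, 14, 17, 21, 25, 26, 28, 29}
Same elements → A = B

Yes, A = B


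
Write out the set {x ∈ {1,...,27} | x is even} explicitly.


Checking each candidate:
Condition: even numbers in {1,...,27}
Result = {2, 4, 6, 8, 10, 12, 14, 16, 18, 20, 22, 24, 26}

{2, 4, 6, 8, 10, 12, 14, 16, 18, 20, 22, 24, 26}


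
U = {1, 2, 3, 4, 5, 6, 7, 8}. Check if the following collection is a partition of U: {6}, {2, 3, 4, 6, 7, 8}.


A partition requires: (1) non-empty parts, (2) pairwise disjoint, (3) union = U
Parts: {6}, {2, 3, 4, 6, 7, 8}
Union of parts: {2, 3, 4, 6, 7, 8}
U = {1, 2, 3, 4, 5, 6, 7, 8}
All non-empty? True
Pairwise disjoint? False
Covers U? False

No, not a valid partition


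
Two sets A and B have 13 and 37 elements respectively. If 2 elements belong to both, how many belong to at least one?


|A ∪ B| = |A| + |B| - |A ∩ B|
= 13 + 37 - 2
= 48

|A ∪ B| = 48


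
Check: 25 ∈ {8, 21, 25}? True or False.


A = {8, 21, 25}
Checking if 25 is in A
25 is in A → True

25 ∈ A


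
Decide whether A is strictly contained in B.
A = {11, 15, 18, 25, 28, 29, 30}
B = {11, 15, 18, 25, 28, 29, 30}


A ⊂ B requires: A ⊆ B AND A ≠ B.
A ⊆ B? Yes
A = B? Yes
A = B, so A is not a PROPER subset.

No, A is not a proper subset of B


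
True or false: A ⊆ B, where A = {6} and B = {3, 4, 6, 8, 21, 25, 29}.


A ⊆ B means every element of A is in B.
All elements of A are in B.
So A ⊆ B.

Yes, A ⊆ B


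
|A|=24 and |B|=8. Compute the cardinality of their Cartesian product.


|A × B| = |A| × |B|
= 24 × 8
= 192

|A × B| = 192


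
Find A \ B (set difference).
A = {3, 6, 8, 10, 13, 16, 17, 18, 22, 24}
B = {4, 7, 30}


A \ B = elements in A but not in B
A = {3, 6, 8, 10, 13, 16, 17, 18, 22, 24}
B = {4, 7, 30}
Remove from A any elements in B
A \ B = {3, 6, 8, 10, 13, 16, 17, 18, 22, 24}

A \ B = {3, 6, 8, 10, 13, 16, 17, 18, 22, 24}


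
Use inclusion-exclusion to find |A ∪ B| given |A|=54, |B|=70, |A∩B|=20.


|A ∪ B| = |A| + |B| - |A ∩ B|
= 54 + 70 - 20
= 104

|A ∪ B| = 104


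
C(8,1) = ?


C(n,k) = n! / (k!(n-k)!)
C(8,1) = 8! / (1!7!)
= 8

C(8,1) = 8


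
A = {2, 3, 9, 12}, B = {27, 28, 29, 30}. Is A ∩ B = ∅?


Disjoint means A ∩ B = ∅.
A ∩ B = ∅
A ∩ B = ∅, so A and B are disjoint.

Yes, A and B are disjoint


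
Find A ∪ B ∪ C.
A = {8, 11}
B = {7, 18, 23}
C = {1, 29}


A ∪ B = {7, 8, 11, 18, 23}
(A ∪ B) ∪ C = {1, 7, 8, 11, 18, 23, 29}

A ∪ B ∪ C = {1, 7, 8, 11, 18, 23, 29}


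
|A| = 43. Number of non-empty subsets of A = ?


Total subsets = 2^n = 2^43 = 8796093022208
Non-empty subsets exclude the empty set: 2^n - 1
= 8796093022208 - 1
= 8796093022207

Number of non-empty subsets = 8796093022207


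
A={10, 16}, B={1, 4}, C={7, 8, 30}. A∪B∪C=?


A ∪ B = {1, 4, 10, 16}
(A ∪ B) ∪ C = {1, 4, 7, 8, 10, 16, 30}

A ∪ B ∪ C = {1, 4, 7, 8, 10, 16, 30}


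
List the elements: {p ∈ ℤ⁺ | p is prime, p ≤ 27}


Checking each candidate:
Condition: primes ≤ 27
Result = {2, 3, 5, 7, 11, 13, 17, 19, 23}

{2, 3, 5, 7, 11, 13, 17, 19, 23}


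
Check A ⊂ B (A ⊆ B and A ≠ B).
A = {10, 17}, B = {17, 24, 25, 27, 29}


A ⊂ B requires: A ⊆ B AND A ≠ B.
A ⊆ B? No
A ⊄ B, so A is not a proper subset.

No, A is not a proper subset of B


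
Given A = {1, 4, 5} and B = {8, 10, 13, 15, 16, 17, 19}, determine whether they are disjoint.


Disjoint means A ∩ B = ∅.
A ∩ B = ∅
A ∩ B = ∅, so A and B are disjoint.

Yes, A and B are disjoint


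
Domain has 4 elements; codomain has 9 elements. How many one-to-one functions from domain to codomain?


An injection sends each of |A| = 4 inputs to a distinct output in B.
# injections = |B|·(|B|-1)·…·(|B|-|A|+1) = 9! / (9 - 4)!
= 9 × 8 × 7 × 6
= 3024

Number of injections = 3024


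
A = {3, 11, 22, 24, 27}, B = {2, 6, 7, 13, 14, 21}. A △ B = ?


A △ B = (A \ B) ∪ (B \ A) = elements in exactly one of A or B
A \ B = {3, 11, 22, 24, 27}
B \ A = {2, 6, 7, 13, 14, 21}
A △ B = {2, 3, 6, 7, 11, 13, 14, 21, 22, 24, 27}

A △ B = {2, 3, 6, 7, 11, 13, 14, 21, 22, 24, 27}


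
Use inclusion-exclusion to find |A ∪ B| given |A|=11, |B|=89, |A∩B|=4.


|A ∪ B| = |A| + |B| - |A ∩ B|
= 11 + 89 - 4
= 96

|A ∪ B| = 96


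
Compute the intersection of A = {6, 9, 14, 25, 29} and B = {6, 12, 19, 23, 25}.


A ∩ B = elements in both A and B
A = {6, 9, 14, 25, 29}
B = {6, 12, 19, 23, 25}
A ∩ B = {6, 25}

A ∩ B = {6, 25}


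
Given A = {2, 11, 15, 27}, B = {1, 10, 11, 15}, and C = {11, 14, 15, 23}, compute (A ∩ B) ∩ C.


A ∩ B = {11, 15}
(A ∩ B) ∩ C = {11, 15}

A ∩ B ∩ C = {11, 15}


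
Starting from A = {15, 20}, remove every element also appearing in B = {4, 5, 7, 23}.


A \ B = elements in A but not in B
A = {15, 20}
B = {4, 5, 7, 23}
Remove from A any elements in B
A \ B = {15, 20}

A \ B = {15, 20}


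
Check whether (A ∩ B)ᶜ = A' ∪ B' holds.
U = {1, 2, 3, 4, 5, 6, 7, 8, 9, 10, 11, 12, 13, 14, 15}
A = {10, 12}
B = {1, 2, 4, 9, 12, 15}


LHS: A ∩ B = {12}
(A ∩ B)' = U \ (A ∩ B) = {1, 2, 3, 4, 5, 6, 7, 8, 9, 10, 11, 13, 14, 15}
A' = {1, 2, 3, 4, 5, 6, 7, 8, 9, 11, 13, 14, 15}, B' = {3, 5, 6, 7, 8, 10, 11, 13, 14}
Claimed RHS: A' ∪ B' = {1, 2, 3, 4, 5, 6, 7, 8, 9, 10, 11, 13, 14, 15}
Identity is VALID: LHS = RHS = {1, 2, 3, 4, 5, 6, 7, 8, 9, 10, 11, 13, 14, 15} ✓

Identity is valid. (A ∩ B)' = A' ∪ B' = {1, 2, 3, 4, 5, 6, 7, 8, 9, 10, 11, 13, 14, 15}


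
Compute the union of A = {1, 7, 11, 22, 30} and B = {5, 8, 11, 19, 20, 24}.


A ∪ B = all elements in A or B (or both)
A = {1, 7, 11, 22, 30}
B = {5, 8, 11, 19, 20, 24}
A ∪ B = {1, 5, 7, 8, 11, 19, 20, 22, 24, 30}

A ∪ B = {1, 5, 7, 8, 11, 19, 20, 22, 24, 30}


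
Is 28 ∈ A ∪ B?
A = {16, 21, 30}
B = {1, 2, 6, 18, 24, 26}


A = {16, 21, 30}, B = {1, 2, 6, 18, 24, 26}
A ∪ B = all elements in A or B
A ∪ B = {1, 2, 6, 16, 18, 21, 24, 26, 30}
Checking if 28 ∈ A ∪ B
28 is not in A ∪ B → False

28 ∉ A ∪ B


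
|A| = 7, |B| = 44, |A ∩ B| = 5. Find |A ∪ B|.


|A ∪ B| = |A| + |B| - |A ∩ B|
= 7 + 44 - 5
= 46

|A ∪ B| = 46


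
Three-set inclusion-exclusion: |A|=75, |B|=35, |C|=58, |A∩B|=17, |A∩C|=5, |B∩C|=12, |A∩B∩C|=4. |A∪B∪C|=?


|A∪B∪C| = |A|+|B|+|C| - |A∩B|-|A∩C|-|B∩C| + |A∩B∩C|
= 75+35+58 - 17-5-12 + 4
= 168 - 34 + 4
= 138

|A ∪ B ∪ C| = 138


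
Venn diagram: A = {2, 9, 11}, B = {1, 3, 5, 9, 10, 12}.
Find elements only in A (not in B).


A = {2, 9, 11}
B = {1, 3, 5, 9, 10, 12}
Region: only in A (not in B)
Elements: {2, 11}

Elements only in A (not in B): {2, 11}


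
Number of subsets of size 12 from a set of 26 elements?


C(n,k) = n! / (k!(n-k)!)
C(26,12) = 26! / (12!14!)
= 9657700

C(26,12) = 9657700


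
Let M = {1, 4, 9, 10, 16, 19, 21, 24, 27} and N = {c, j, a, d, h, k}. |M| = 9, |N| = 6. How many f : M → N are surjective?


n = |M| = 9, k = |N| = 6. Surjections via inclusion-exclusion:
S(n,k) = Σ(-1)^i × C(k,i) × (k-i)^n, i=0 to k
i=0: (-1)^0×C(6,0)×6^9 = 10077696
i=1: (-1)^1×C(6,1)×5^9 = -11718750
i=2: (-1)^2×C(6,2)×4^9 = 3932160
i=3: (-1)^3×C(6,3)×3^9 = -393660
i=4: (-1)^4×C(6,4)×2^9 = 7680
i=5: (-1)^5×C(6,5)×1^9 = -6
i=6: (-1)^6×C(6,6)×0^9 = 0
Total = 1905120

Number of surjections = 1905120


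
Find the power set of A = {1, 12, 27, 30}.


|A| = 4, so |P(A)| = 2^4 = 16
Enumerate subsets by cardinality (0 to 4):
∅, {1}, {12}, {27}, {30}, {1, 12}, {1, 27}, {1, 30}, {12, 27}, {12, 30}, {27, 30}, {1, 12, 27}, {1, 12, 30}, {1, 27, 30}, {12, 27, 30}, {1, 12, 27, 30}

P(A) has 16 subsets: ∅, {1}, {12}, {27}, {30}, {1, 12}, {1, 27}, {1, 30}, {12, 27}, {12, 30}, {27, 30}, {1, 12, 27}, {1, 12, 30}, {1, 27, 30}, {12, 27, 30}, {1, 12, 27, 30}


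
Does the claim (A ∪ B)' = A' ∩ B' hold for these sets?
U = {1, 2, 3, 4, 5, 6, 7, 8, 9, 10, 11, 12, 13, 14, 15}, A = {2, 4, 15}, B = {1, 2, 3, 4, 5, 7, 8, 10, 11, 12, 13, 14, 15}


LHS: A ∪ B = {1, 2, 3, 4, 5, 7, 8, 10, 11, 12, 13, 14, 15}
(A ∪ B)' = U \ (A ∪ B) = {6, 9}
A' = {1, 3, 5, 6, 7, 8, 9, 10, 11, 12, 13, 14}, B' = {6, 9}
Claimed RHS: A' ∩ B' = {6, 9}
Identity is VALID: LHS = RHS = {6, 9} ✓

Identity is valid. (A ∪ B)' = A' ∩ B' = {6, 9}


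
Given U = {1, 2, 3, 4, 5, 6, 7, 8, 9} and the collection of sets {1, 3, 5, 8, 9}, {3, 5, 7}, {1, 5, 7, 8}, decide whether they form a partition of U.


A partition requires: (1) non-empty parts, (2) pairwise disjoint, (3) union = U
Parts: {1, 3, 5, 8, 9}, {3, 5, 7}, {1, 5, 7, 8}
Union of parts: {1, 3, 5, 7, 8, 9}
U = {1, 2, 3, 4, 5, 6, 7, 8, 9}
All non-empty? True
Pairwise disjoint? False
Covers U? False

No, not a valid partition


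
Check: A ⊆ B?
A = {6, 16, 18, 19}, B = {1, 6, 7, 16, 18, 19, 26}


A ⊆ B means every element of A is in B.
All elements of A are in B.
So A ⊆ B.

Yes, A ⊆ B


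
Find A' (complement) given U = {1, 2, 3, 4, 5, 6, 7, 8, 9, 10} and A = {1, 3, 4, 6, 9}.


Aᶜ = U \ A = elements in U but not in A
U = {1, 2, 3, 4, 5, 6, 7, 8, 9, 10}
A = {1, 3, 4, 6, 9}
Aᶜ = {2, 5, 7, 8, 10}

Aᶜ = {2, 5, 7, 8, 10}


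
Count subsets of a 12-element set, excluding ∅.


Total subsets = 2^n = 2^12 = 4096
Non-empty subsets exclude the empty set: 2^n - 1
= 4096 - 1
= 4095

Number of non-empty subsets = 4095


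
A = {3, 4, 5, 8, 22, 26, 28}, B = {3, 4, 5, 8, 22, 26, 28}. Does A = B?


Two sets are equal iff they have exactly the same elements.
A = {3, 4, 5, 8, 22, 26, 28}
B = {3, 4, 5, 8, 22, 26, 28}
Same elements → A = B

Yes, A = B


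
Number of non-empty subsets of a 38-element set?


Total subsets = 2^n = 2^38 = 274877906944
Non-empty subsets exclude the empty set: 2^n - 1
= 274877906944 - 1
= 274877906943

Number of non-empty subsets = 274877906943


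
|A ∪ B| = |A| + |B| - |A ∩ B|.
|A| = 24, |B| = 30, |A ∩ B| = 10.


|A ∪ B| = |A| + |B| - |A ∩ B|
= 24 + 30 - 10
= 44

|A ∪ B| = 44


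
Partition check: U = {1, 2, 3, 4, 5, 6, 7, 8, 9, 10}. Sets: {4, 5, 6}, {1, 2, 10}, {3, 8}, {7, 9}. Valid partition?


A partition requires: (1) non-empty parts, (2) pairwise disjoint, (3) union = U
Parts: {4, 5, 6}, {1, 2, 10}, {3, 8}, {7, 9}
Union of parts: {1, 2, 3, 4, 5, 6, 7, 8, 9, 10}
U = {1, 2, 3, 4, 5, 6, 7, 8, 9, 10}
All non-empty? True
Pairwise disjoint? True
Covers U? True

Yes, valid partition


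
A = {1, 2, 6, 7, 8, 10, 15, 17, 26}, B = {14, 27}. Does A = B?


Two sets are equal iff they have exactly the same elements.
A = {1, 2, 6, 7, 8, 10, 15, 17, 26}
B = {14, 27}
Differences: {1, 2, 6, 7, 8, 10, 14, 15, 17, 26, 27}
A ≠ B

No, A ≠ B


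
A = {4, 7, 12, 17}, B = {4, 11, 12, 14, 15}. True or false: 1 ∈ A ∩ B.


A = {4, 7, 12, 17}, B = {4, 11, 12, 14, 15}
A ∩ B = elements in both A and B
A ∩ B = {4, 12}
Checking if 1 ∈ A ∩ B
1 is not in A ∩ B → False

1 ∉ A ∩ B


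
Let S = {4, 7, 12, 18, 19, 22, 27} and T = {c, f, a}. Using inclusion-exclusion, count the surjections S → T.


n = |S| = 7, k = |T| = 3. Surjections via inclusion-exclusion:
S(n,k) = Σ(-1)^i × C(k,i) × (k-i)^n, i=0 to k
i=0: (-1)^0×C(3,0)×3^7 = 2187
i=1: (-1)^1×C(3,1)×2^7 = -384
i=2: (-1)^2×C(3,2)×1^7 = 3
i=3: (-1)^3×C(3,3)×0^7 = 0
Total = 1806

Number of surjections = 1806


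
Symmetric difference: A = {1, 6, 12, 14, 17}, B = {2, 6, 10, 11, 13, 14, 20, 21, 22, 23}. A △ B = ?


A △ B = (A \ B) ∪ (B \ A) = elements in exactly one of A or B
A \ B = {1, 12, 17}
B \ A = {2, 10, 11, 13, 20, 21, 22, 23}
A △ B = {1, 2, 10, 11, 12, 13, 17, 20, 21, 22, 23}

A △ B = {1, 2, 10, 11, 12, 13, 17, 20, 21, 22, 23}


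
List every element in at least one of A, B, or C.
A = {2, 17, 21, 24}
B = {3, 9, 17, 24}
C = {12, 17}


A ∪ B = {2, 3, 9, 17, 21, 24}
(A ∪ B) ∪ C = {2, 3, 9, 12, 17, 21, 24}

A ∪ B ∪ C = {2, 3, 9, 12, 17, 21, 24}


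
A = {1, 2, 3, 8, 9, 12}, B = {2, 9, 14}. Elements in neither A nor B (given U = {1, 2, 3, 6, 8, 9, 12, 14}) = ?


A = {1, 2, 3, 8, 9, 12}
B = {2, 9, 14}
Region: in neither A nor B (given U = {1, 2, 3, 6, 8, 9, 12, 14})
Elements: {6}

Elements in neither A nor B (given U = {1, 2, 3, 6, 8, 9, 12, 14}): {6}


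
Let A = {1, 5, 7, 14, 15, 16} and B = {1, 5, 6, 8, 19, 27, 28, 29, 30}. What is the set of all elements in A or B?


A ∪ B = all elements in A or B (or both)
A = {1, 5, 7, 14, 15, 16}
B = {1, 5, 6, 8, 19, 27, 28, 29, 30}
A ∪ B = {1, 5, 6, 7, 8, 14, 15, 16, 19, 27, 28, 29, 30}

A ∪ B = {1, 5, 6, 7, 8, 14, 15, 16, 19, 27, 28, 29, 30}


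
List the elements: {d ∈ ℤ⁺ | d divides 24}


Checking each candidate:
Condition: positive divisors of 24
Result = {1, 2, 3, 4, 6, 8, 12, 24}

{1, 2, 3, 4, 6, 8, 12, 24}


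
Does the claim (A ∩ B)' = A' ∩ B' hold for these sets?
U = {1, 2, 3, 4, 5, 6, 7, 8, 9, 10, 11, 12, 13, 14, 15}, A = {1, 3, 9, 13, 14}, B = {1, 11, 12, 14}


LHS: A ∩ B = {1, 14}
(A ∩ B)' = U \ (A ∩ B) = {2, 3, 4, 5, 6, 7, 8, 9, 10, 11, 12, 13, 15}
A' = {2, 4, 5, 6, 7, 8, 10, 11, 12, 15}, B' = {2, 3, 4, 5, 6, 7, 8, 9, 10, 13, 15}
Claimed RHS: A' ∩ B' = {2, 4, 5, 6, 7, 8, 10, 15}
Identity is INVALID: LHS = {2, 3, 4, 5, 6, 7, 8, 9, 10, 11, 12, 13, 15} but the RHS claimed here equals {2, 4, 5, 6, 7, 8, 10, 15}. The correct form is (A ∩ B)' = A' ∪ B'.

Identity is invalid: (A ∩ B)' = {2, 3, 4, 5, 6, 7, 8, 9, 10, 11, 12, 13, 15} but A' ∩ B' = {2, 4, 5, 6, 7, 8, 10, 15}. The correct De Morgan law is (A ∩ B)' = A' ∪ B'.


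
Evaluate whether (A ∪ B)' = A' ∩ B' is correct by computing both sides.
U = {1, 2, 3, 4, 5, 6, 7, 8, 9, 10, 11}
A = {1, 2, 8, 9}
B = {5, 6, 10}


LHS: A ∪ B = {1, 2, 5, 6, 8, 9, 10}
(A ∪ B)' = U \ (A ∪ B) = {3, 4, 7, 11}
A' = {3, 4, 5, 6, 7, 10, 11}, B' = {1, 2, 3, 4, 7, 8, 9, 11}
Claimed RHS: A' ∩ B' = {3, 4, 7, 11}
Identity is VALID: LHS = RHS = {3, 4, 7, 11} ✓

Identity is valid. (A ∪ B)' = A' ∩ B' = {3, 4, 7, 11}


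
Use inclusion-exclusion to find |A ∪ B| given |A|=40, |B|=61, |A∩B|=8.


|A ∪ B| = |A| + |B| - |A ∩ B|
= 40 + 61 - 8
= 93

|A ∪ B| = 93


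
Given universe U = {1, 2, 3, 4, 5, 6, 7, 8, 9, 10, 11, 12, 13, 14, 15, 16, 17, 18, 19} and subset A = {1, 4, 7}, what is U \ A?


Aᶜ = U \ A = elements in U but not in A
U = {1, 2, 3, 4, 5, 6, 7, 8, 9, 10, 11, 12, 13, 14, 15, 16, 17, 18, 19}
A = {1, 4, 7}
Aᶜ = {2, 3, 5, 6, 8, 9, 10, 11, 12, 13, 14, 15, 16, 17, 18, 19}

Aᶜ = {2, 3, 5, 6, 8, 9, 10, 11, 12, 13, 14, 15, 16, 17, 18, 19}


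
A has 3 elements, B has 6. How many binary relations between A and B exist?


A relation from A to B is any subset of A × B.
|A × B| = 3 × 6 = 18
# relations = 2^|A × B| = 2^18 = 262144

Number of relations = 262144


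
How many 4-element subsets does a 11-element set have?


C(n,k) = n! / (k!(n-k)!)
C(11,4) = 11! / (4!7!)
= 330

C(11,4) = 330


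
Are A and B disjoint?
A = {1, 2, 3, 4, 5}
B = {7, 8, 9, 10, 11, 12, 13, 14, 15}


Disjoint means A ∩ B = ∅.
A ∩ B = ∅
A ∩ B = ∅, so A and B are disjoint.

Yes, A and B are disjoint


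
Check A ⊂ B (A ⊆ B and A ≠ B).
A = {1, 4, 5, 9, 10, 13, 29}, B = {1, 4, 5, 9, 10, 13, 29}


A ⊂ B requires: A ⊆ B AND A ≠ B.
A ⊆ B? Yes
A = B? Yes
A = B, so A is not a PROPER subset.

No, A is not a proper subset of B


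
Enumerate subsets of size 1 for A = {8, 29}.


|A| = 2, so A has C(2,1) = 2 subsets of size 1.
Enumerate by choosing 1 elements from A at a time:
{8}, {29}

1-element subsets (2 total): {8}, {29}


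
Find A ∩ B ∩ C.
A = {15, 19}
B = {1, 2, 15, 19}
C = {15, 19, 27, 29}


A ∩ B = {15, 19}
(A ∩ B) ∩ C = {15, 19}

A ∩ B ∩ C = {15, 19}


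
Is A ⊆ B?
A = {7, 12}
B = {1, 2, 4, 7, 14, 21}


A ⊆ B means every element of A is in B.
Elements in A not in B: {12}
So A ⊄ B.

No, A ⊄ B


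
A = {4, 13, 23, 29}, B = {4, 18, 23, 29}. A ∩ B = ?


A ∩ B = elements in both A and B
A = {4, 13, 23, 29}
B = {4, 18, 23, 29}
A ∩ B = {4, 23, 29}

A ∩ B = {4, 23, 29}


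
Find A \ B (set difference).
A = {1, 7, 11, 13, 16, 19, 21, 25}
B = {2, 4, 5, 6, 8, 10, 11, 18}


A \ B = elements in A but not in B
A = {1, 7, 11, 13, 16, 19, 21, 25}
B = {2, 4, 5, 6, 8, 10, 11, 18}
Remove from A any elements in B
A \ B = {1, 7, 13, 16, 19, 21, 25}

A \ B = {1, 7, 13, 16, 19, 21, 25}


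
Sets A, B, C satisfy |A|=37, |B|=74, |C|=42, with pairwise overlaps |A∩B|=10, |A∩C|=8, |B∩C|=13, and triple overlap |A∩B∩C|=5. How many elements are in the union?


|A∪B∪C| = |A|+|B|+|C| - |A∩B|-|A∩C|-|B∩C| + |A∩B∩C|
= 37+74+42 - 10-8-13 + 5
= 153 - 31 + 5
= 127

|A ∪ B ∪ C| = 127


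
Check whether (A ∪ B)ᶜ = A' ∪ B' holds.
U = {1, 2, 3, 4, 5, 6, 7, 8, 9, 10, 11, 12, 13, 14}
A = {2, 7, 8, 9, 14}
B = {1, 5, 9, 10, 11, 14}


LHS: A ∪ B = {1, 2, 5, 7, 8, 9, 10, 11, 14}
(A ∪ B)' = U \ (A ∪ B) = {3, 4, 6, 12, 13}
A' = {1, 3, 4, 5, 6, 10, 11, 12, 13}, B' = {2, 3, 4, 6, 7, 8, 12, 13}
Claimed RHS: A' ∪ B' = {1, 2, 3, 4, 5, 6, 7, 8, 10, 11, 12, 13}
Identity is INVALID: LHS = {3, 4, 6, 12, 13} but the RHS claimed here equals {1, 2, 3, 4, 5, 6, 7, 8, 10, 11, 12, 13}. The correct form is (A ∪ B)' = A' ∩ B'.

Identity is invalid: (A ∪ B)' = {3, 4, 6, 12, 13} but A' ∪ B' = {1, 2, 3, 4, 5, 6, 7, 8, 10, 11, 12, 13}. The correct De Morgan law is (A ∪ B)' = A' ∩ B'.


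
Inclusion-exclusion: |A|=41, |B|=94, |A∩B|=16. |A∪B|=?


|A ∪ B| = |A| + |B| - |A ∩ B|
= 41 + 94 - 16
= 119

|A ∪ B| = 119


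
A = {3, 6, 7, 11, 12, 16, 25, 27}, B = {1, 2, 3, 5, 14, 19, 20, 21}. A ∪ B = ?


A ∪ B = all elements in A or B (or both)
A = {3, 6, 7, 11, 12, 16, 25, 27}
B = {1, 2, 3, 5, 14, 19, 20, 21}
A ∪ B = {1, 2, 3, 5, 6, 7, 11, 12, 14, 16, 19, 20, 21, 25, 27}

A ∪ B = {1, 2, 3, 5, 6, 7, 11, 12, 14, 16, 19, 20, 21, 25, 27}


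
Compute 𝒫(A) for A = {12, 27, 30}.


|A| = 3, so |P(A)| = 2^3 = 8
Enumerate subsets by cardinality (0 to 3):
∅, {12}, {27}, {30}, {12, 27}, {12, 30}, {27, 30}, {12, 27, 30}

P(A) has 8 subsets: ∅, {12}, {27}, {30}, {12, 27}, {12, 30}, {27, 30}, {12, 27, 30}


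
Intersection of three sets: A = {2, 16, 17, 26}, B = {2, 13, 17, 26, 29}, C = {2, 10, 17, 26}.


A ∩ B = {2, 17, 26}
(A ∩ B) ∩ C = {2, 17, 26}

A ∩ B ∩ C = {2, 17, 26}


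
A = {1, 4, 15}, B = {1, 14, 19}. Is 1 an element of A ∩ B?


A = {1, 4, 15}, B = {1, 14, 19}
A ∩ B = elements in both A and B
A ∩ B = {1}
Checking if 1 ∈ A ∩ B
1 is in A ∩ B → True

1 ∈ A ∩ B


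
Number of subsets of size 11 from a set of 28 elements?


C(n,k) = n! / (k!(n-k)!)
C(28,11) = 28! / (11!17!)
= 21474180

C(28,11) = 21474180


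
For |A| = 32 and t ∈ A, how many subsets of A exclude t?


Subsets of A avoiding t are subsets of A \ {t}, which has 31 elements.
Count = 2^(n-1) = 2^31
= 2147483648

Number of subsets avoiding t = 2147483648


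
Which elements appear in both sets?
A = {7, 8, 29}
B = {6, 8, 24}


A ∩ B = elements in both A and B
A = {7, 8, 29}
B = {6, 8, 24}
A ∩ B = {8}

A ∩ B = {8}


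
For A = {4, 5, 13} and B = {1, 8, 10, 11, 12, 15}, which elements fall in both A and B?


A = {4, 5, 13}
B = {1, 8, 10, 11, 12, 15}
Region: in both A and B
Elements: ∅

Elements in both A and B: ∅


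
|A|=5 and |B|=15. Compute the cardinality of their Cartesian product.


|A × B| = |A| × |B|
= 5 × 15
= 75

|A × B| = 75


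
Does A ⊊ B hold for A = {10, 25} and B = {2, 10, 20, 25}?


A ⊂ B requires: A ⊆ B AND A ≠ B.
A ⊆ B? Yes
A = B? No
A ⊂ B: Yes (A is a proper subset of B)

Yes, A ⊂ B


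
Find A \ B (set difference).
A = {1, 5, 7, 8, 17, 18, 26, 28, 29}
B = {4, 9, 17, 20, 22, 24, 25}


A \ B = elements in A but not in B
A = {1, 5, 7, 8, 17, 18, 26, 28, 29}
B = {4, 9, 17, 20, 22, 24, 25}
Remove from A any elements in B
A \ B = {1, 5, 7, 8, 18, 26, 28, 29}

A \ B = {1, 5, 7, 8, 18, 26, 28, 29}


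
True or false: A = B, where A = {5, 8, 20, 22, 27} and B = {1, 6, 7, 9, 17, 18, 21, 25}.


Two sets are equal iff they have exactly the same elements.
A = {5, 8, 20, 22, 27}
B = {1, 6, 7, 9, 17, 18, 21, 25}
Differences: {1, 5, 6, 7, 8, 9, 17, 18, 20, 21, 22, 25, 27}
A ≠ B

No, A ≠ B


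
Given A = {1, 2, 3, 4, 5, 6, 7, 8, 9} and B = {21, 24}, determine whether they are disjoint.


Disjoint means A ∩ B = ∅.
A ∩ B = ∅
A ∩ B = ∅, so A and B are disjoint.

Yes, A and B are disjoint


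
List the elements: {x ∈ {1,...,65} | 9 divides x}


Checking each candidate:
Condition: multiples of 9 in {1,...,65}
Result = {9, 18, 27, 36, 45, 54, 63}

{9, 18, 27, 36, 45, 54, 63}


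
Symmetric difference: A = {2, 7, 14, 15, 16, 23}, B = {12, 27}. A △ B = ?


A △ B = (A \ B) ∪ (B \ A) = elements in exactly one of A or B
A \ B = {2, 7, 14, 15, 16, 23}
B \ A = {12, 27}
A △ B = {2, 7, 12, 14, 15, 16, 23, 27}

A △ B = {2, 7, 12, 14, 15, 16, 23, 27}


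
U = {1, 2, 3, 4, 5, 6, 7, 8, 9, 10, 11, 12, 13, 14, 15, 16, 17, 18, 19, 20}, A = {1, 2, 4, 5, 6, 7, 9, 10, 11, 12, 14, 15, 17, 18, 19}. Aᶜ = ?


Aᶜ = U \ A = elements in U but not in A
U = {1, 2, 3, 4, 5, 6, 7, 8, 9, 10, 11, 12, 13, 14, 15, 16, 17, 18, 19, 20}
A = {1, 2, 4, 5, 6, 7, 9, 10, 11, 12, 14, 15, 17, 18, 19}
Aᶜ = {3, 8, 13, 16, 20}

Aᶜ = {3, 8, 13, 16, 20}


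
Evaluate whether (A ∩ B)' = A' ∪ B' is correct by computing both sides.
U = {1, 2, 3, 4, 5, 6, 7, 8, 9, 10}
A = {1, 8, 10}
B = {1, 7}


LHS: A ∩ B = {1}
(A ∩ B)' = U \ (A ∩ B) = {2, 3, 4, 5, 6, 7, 8, 9, 10}
A' = {2, 3, 4, 5, 6, 7, 9}, B' = {2, 3, 4, 5, 6, 8, 9, 10}
Claimed RHS: A' ∪ B' = {2, 3, 4, 5, 6, 7, 8, 9, 10}
Identity is VALID: LHS = RHS = {2, 3, 4, 5, 6, 7, 8, 9, 10} ✓

Identity is valid. (A ∩ B)' = A' ∪ B' = {2, 3, 4, 5, 6, 7, 8, 9, 10}


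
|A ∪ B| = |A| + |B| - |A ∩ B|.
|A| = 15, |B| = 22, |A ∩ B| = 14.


|A ∪ B| = |A| + |B| - |A ∩ B|
= 15 + 22 - 14
= 23

|A ∪ B| = 23


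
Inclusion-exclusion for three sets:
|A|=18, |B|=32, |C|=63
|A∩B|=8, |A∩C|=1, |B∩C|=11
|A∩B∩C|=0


|A∪B∪C| = |A|+|B|+|C| - |A∩B|-|A∩C|-|B∩C| + |A∩B∩C|
= 18+32+63 - 8-1-11 + 0
= 113 - 20 + 0
= 93

|A ∪ B ∪ C| = 93


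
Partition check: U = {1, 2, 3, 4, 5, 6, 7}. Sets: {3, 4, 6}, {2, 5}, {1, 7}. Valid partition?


A partition requires: (1) non-empty parts, (2) pairwise disjoint, (3) union = U
Parts: {3, 4, 6}, {2, 5}, {1, 7}
Union of parts: {1, 2, 3, 4, 5, 6, 7}
U = {1, 2, 3, 4, 5, 6, 7}
All non-empty? True
Pairwise disjoint? True
Covers U? True

Yes, valid partition


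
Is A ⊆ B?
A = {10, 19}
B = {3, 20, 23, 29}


A ⊆ B means every element of A is in B.
Elements in A not in B: {10, 19}
So A ⊄ B.

No, A ⊄ B


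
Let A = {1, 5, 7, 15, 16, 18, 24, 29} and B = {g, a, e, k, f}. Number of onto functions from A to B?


n = |A| = 8, k = |B| = 5. Surjections via inclusion-exclusion:
S(n,k) = Σ(-1)^i × C(k,i) × (k-i)^n, i=0 to k
i=0: (-1)^0×C(5,0)×5^8 = 390625
i=1: (-1)^1×C(5,1)×4^8 = -327680
i=2: (-1)^2×C(5,2)×3^8 = 65610
i=3: (-1)^3×C(5,3)×2^8 = -2560
i=4: (-1)^4×C(5,4)×1^8 = 5
i=5: (-1)^5×C(5,5)×0^8 = 0
Total = 126000

Number of surjections = 126000


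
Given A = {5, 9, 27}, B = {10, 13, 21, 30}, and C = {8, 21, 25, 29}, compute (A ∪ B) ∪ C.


A ∪ B = {5, 9, 10, 13, 21, 27, 30}
(A ∪ B) ∪ C = {5, 8, 9, 10, 13, 21, 25, 27, 29, 30}

A ∪ B ∪ C = {5, 8, 9, 10, 13, 21, 25, 27, 29, 30}


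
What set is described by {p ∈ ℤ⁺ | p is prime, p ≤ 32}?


Checking each candidate:
Condition: primes ≤ 32
Result = {2, 3, 5, 7, 11, 13, 17, 19, 23, 29, 31}

{2, 3, 5, 7, 11, 13, 17, 19, 23, 29, 31}


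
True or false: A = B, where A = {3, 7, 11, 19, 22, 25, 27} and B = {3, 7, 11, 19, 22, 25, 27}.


Two sets are equal iff they have exactly the same elements.
A = {3, 7, 11, 19, 22, 25, 27}
B = {3, 7, 11, 19, 22, 25, 27}
Same elements → A = B

Yes, A = B


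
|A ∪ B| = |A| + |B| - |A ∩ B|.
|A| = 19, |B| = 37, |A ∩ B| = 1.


|A ∪ B| = |A| + |B| - |A ∩ B|
= 19 + 37 - 1
= 55

|A ∪ B| = 55


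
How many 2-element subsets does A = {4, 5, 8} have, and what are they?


|A| = 3, so A has C(3,2) = 3 subsets of size 2.
Enumerate by choosing 2 elements from A at a time:
{4, 5}, {4, 8}, {5, 8}

2-element subsets (3 total): {4, 5}, {4, 8}, {5, 8}


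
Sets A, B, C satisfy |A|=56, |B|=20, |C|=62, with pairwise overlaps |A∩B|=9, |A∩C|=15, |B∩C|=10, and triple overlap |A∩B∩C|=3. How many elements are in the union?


|A∪B∪C| = |A|+|B|+|C| - |A∩B|-|A∩C|-|B∩C| + |A∩B∩C|
= 56+20+62 - 9-15-10 + 3
= 138 - 34 + 3
= 107

|A ∪ B ∪ C| = 107


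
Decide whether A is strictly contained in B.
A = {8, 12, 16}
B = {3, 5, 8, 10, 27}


A ⊂ B requires: A ⊆ B AND A ≠ B.
A ⊆ B? No
A ⊄ B, so A is not a proper subset.

No, A is not a proper subset of B


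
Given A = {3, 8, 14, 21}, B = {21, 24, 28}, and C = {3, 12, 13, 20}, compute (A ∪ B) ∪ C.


A ∪ B = {3, 8, 14, 21, 24, 28}
(A ∪ B) ∪ C = {3, 8, 12, 13, 14, 20, 21, 24, 28}

A ∪ B ∪ C = {3, 8, 12, 13, 14, 20, 21, 24, 28}


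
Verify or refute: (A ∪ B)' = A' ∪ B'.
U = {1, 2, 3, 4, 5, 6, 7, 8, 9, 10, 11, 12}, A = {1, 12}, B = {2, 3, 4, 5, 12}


LHS: A ∪ B = {1, 2, 3, 4, 5, 12}
(A ∪ B)' = U \ (A ∪ B) = {6, 7, 8, 9, 10, 11}
A' = {2, 3, 4, 5, 6, 7, 8, 9, 10, 11}, B' = {1, 6, 7, 8, 9, 10, 11}
Claimed RHS: A' ∪ B' = {1, 2, 3, 4, 5, 6, 7, 8, 9, 10, 11}
Identity is INVALID: LHS = {6, 7, 8, 9, 10, 11} but the RHS claimed here equals {1, 2, 3, 4, 5, 6, 7, 8, 9, 10, 11}. The correct form is (A ∪ B)' = A' ∩ B'.

Identity is invalid: (A ∪ B)' = {6, 7, 8, 9, 10, 11} but A' ∪ B' = {1, 2, 3, 4, 5, 6, 7, 8, 9, 10, 11}. The correct De Morgan law is (A ∪ B)' = A' ∩ B'.


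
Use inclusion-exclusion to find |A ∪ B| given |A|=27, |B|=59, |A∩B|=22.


|A ∪ B| = |A| + |B| - |A ∩ B|
= 27 + 59 - 22
= 64

|A ∪ B| = 64


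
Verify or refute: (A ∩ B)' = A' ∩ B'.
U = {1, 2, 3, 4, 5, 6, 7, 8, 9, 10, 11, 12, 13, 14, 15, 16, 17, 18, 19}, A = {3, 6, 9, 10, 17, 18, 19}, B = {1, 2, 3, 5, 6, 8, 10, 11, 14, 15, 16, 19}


LHS: A ∩ B = {3, 6, 10, 19}
(A ∩ B)' = U \ (A ∩ B) = {1, 2, 4, 5, 7, 8, 9, 11, 12, 13, 14, 15, 16, 17, 18}
A' = {1, 2, 4, 5, 7, 8, 11, 12, 13, 14, 15, 16}, B' = {4, 7, 9, 12, 13, 17, 18}
Claimed RHS: A' ∩ B' = {4, 7, 12, 13}
Identity is INVALID: LHS = {1, 2, 4, 5, 7, 8, 9, 11, 12, 13, 14, 15, 16, 17, 18} but the RHS claimed here equals {4, 7, 12, 13}. The correct form is (A ∩ B)' = A' ∪ B'.

Identity is invalid: (A ∩ B)' = {1, 2, 4, 5, 7, 8, 9, 11, 12, 13, 14, 15, 16, 17, 18} but A' ∩ B' = {4, 7, 12, 13}. The correct De Morgan law is (A ∩ B)' = A' ∪ B'.


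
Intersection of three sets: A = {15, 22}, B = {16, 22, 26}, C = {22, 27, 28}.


A ∩ B = {22}
(A ∩ B) ∩ C = {22}

A ∩ B ∩ C = {22}


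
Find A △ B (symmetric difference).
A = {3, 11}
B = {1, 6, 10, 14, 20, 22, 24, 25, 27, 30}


A △ B = (A \ B) ∪ (B \ A) = elements in exactly one of A or B
A \ B = {3, 11}
B \ A = {1, 6, 10, 14, 20, 22, 24, 25, 27, 30}
A △ B = {1, 3, 6, 10, 11, 14, 20, 22, 24, 25, 27, 30}

A △ B = {1, 3, 6, 10, 11, 14, 20, 22, 24, 25, 27, 30}
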